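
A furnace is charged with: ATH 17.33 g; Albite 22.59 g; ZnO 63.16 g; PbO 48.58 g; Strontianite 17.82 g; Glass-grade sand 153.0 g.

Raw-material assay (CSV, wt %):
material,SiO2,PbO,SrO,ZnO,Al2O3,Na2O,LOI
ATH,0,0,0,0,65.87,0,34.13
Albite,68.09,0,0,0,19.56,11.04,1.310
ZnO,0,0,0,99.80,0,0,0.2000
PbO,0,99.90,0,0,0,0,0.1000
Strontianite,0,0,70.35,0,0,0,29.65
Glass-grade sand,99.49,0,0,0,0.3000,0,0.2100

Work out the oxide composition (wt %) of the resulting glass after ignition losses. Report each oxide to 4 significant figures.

Intermediates are displayed, rounded to 4 significant digits, as written; all arithmetic carries full precision end to end; each reported value is rounded exactly once — the derived quantities (LOI, the totals, glass mass, the yield, six oxide percentages) are recomputed from the weighed amounts per 310.5 g of glass at exact precision, exactly as shown in either problem or answer.
Oxide masses out of the charge:
  SiO2: 22.59·0.6809 + 153.0·0.9949 = 167.6 g
  PbO: 48.58·0.9990 = 48.53 g
  SrO: 17.82·0.7035 = 12.54 g
  ZnO: 63.16·0.9980 = 63.03 g
  Al2O3: 17.33·0.6587 + 22.59·0.1956 + 153.0·0.003000 = 16.29 g
  Na2O: 22.59·0.1104 = 2.494 g
LOI: 17.33·0.3413 + 22.59·0.01310 + 63.16·0.002000 + 48.58·0.001000 + 17.82·0.2965 + 153.0·0.002100 = 11.99 g
Glass mass = batch − LOI = 322.5 − 11.99 = 310.5 g (= Σ oxide masses)
wt %: oxide over glass, times 100

Glass mass = 310.5 g (batch 322.5 − LOI 11.99).
Composition: SiO2 53.98%, PbO 15.63%, SrO 4.038%, ZnO 20.30%, Al2O3 5.247%, Na2O 0.8032%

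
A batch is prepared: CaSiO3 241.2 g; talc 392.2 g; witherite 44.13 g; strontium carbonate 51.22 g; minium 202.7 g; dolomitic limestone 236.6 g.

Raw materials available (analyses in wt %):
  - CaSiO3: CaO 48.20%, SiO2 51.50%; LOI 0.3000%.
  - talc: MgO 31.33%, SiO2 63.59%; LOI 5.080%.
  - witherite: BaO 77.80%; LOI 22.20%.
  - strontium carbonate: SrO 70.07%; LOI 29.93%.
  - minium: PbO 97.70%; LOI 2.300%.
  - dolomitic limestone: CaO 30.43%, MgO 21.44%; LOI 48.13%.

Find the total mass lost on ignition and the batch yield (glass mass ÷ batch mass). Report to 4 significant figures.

Full float precision is carried at every stage. Mid-chain values are printed rounded to 4 significant figures; each reported number is rounded a single time. All derived quantities, which include glass mass, the six compositions, LOI, totals, the yield, are computed at exact precision, as set out in the problem or the answer, from the weighed amounts on 1004 g of glass.
Loss on ignition, line by line:
  CaSiO3: 241.2 × 0.003000 = 0.7236 g
  talc: 392.2 × 0.05080 = 19.92 g
  witherite: 44.13 × 0.2220 = 9.797 g
  strontium carbonate: 51.22 × 0.2993 = 15.33 g
  minium: 202.7 × 0.02300 = 4.662 g
  dolomitic limestone: 236.6 × 0.4813 = 113.9 g
Total LOI = 164.3 g
Glass = batch − LOI = 1168 − 164.3 = 1004 g

LOI loss = 164.3 g; glass = 1004 g; yield = 85.93%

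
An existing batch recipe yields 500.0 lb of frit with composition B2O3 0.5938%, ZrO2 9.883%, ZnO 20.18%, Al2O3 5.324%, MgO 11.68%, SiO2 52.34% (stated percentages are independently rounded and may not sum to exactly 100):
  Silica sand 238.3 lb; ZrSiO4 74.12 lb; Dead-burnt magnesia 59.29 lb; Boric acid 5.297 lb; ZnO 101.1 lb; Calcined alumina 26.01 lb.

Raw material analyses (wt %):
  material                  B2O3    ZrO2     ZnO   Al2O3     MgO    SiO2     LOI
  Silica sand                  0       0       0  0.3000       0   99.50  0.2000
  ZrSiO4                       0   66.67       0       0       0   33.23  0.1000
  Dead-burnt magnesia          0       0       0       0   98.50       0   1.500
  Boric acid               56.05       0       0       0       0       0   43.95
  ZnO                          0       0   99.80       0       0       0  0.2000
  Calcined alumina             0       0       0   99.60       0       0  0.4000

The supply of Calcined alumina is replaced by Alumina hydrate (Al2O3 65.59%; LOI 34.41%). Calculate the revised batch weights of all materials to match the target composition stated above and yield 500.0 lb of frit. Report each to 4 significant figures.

Revised batch per 500.0 lb frit:
  Silica sand: 238.3 lb
  ZrSiO4: 74.12 lb
  Dead-burnt magnesia: 59.29 lb
  Boric acid: 5.297 lb
  ZnO: 101.1 lb
  Alumina hydrate: 39.50 lb
Total batch = 517.6 lb; LOI loss = 17.56 lb

All arithmetic holds exact precision at all times. Values along the way are printed, with 4-significant-digit rounding, in the printout — each reported value carries a single rounding; all derived quantities, including the yield, six oxide percentages, ignition loss, net glass mass, totals, are computed from the batch weights at 500.0 lb of glass in full float precision, as set out in the problem or the answer.
Per-oxide target masses for 500.0 lb frit:
  B2O3: 0.5938% × 500.0 = 2.969 lb
  ZrO2: 9.883% × 500.0 = 49.42 lb
  ZnO: 20.18% × 500.0 = 100.9 lb
  Al2O3: 5.324% × 500.0 = 26.62 lb
  MgO: 11.68% × 500.0 = 58.40 lb
  SiO2: 52.34% × 500.0 = 261.7 lb
Per-oxide balance check applying the batch weights above, versus the basis set out (oxide sums agree with the targets up to rounding of the answer):
  B2O3: 5.297·0.5605 = 2.969 lb (target 2.969 lb)
  ZrO2: 74.12·0.6667 = 49.42 lb (target 49.42 lb)
  ZnO: 101.1·0.9980 = 100.9 lb (target 100.9 lb)
  Al2O3: 238.3·0.003000 + 39.50·0.6559 = 26.62 lb (target 26.62 lb)
  MgO: 59.29·0.9850 = 58.40 lb (target 58.40 lb)
  SiO2: 238.3·0.9950 + 74.12·0.3323 = 261.7 lb (target 261.7 lb)
Mass balance on the glass: batch total minus LOI = 500.0 lb (the Σ of target masses is 500.0 lb; against the stated basis, 500.0 lb — differing by rounding only).
Batch total: Σ batch = 517.6 lb; the LOI term Σ batch·LOI equals 17.56 lb; yield, glass over the total, = 96.61%.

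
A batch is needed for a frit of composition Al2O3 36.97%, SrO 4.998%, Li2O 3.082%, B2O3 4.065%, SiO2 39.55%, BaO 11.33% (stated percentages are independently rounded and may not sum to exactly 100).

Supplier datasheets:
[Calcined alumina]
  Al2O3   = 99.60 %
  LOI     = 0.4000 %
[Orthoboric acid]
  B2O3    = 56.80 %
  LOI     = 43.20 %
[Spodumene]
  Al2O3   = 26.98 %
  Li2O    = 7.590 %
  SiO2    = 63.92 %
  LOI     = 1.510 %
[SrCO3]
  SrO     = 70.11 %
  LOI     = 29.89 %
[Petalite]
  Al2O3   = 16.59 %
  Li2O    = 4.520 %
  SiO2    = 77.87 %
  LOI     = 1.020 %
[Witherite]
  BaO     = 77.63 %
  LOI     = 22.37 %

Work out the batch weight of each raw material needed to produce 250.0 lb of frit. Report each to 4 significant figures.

Intermediates appear rounded off to 4 significant figures alongside each step. Each numeric step carries full float precision at all times. A single rounding produces every reported result; all derived quantities (totals, the yield, ignition loss, the six compositions, net glass mass) are computed from the weighed amounts at 250.0 lb of glass at exact precision, exactly as shown in the problem or the answer.
Oxide-by-oxide targets in 250.0 lb frit:
  Al2O3: 36.97% × 250.0 = 92.42 lb
  SrO: 4.998% × 250.0 = 12.50 lb
  Li2O: 3.082% × 250.0 = 7.705 lb
  B2O3: 4.065% × 250.0 = 10.16 lb
  SiO2: 39.55% × 250.0 = 98.88 lb
  BaO: 11.33% × 250.0 = 28.32 lb
Checking each oxide sum given the weights on record, for the quoted basis mass (delivered sums recover each target up to rounding of the answer):
  Al2O3: 64.85·0.9960 + 50.67·0.2698 + 85.38·0.1659 = 92.43 lb (target 92.42 lb)
  SrO: 17.82·0.7011 = 12.49 lb (target 12.50 lb)
  Li2O: 50.67·0.07590 + 85.38·0.04520 = 7.705 lb (target 7.705 lb)
  B2O3: 17.89·0.5680 = 10.16 lb (target 10.16 lb)
  SiO2: 50.67·0.6392 + 85.38·0.7787 = 98.87 lb (target 98.88 lb)
  BaO: 36.49·0.7763 = 28.33 lb (target 28.32 lb)
Glass-mass sanity pass: batch Σ − ignition loss = 250.0 lb (oxide target masses add up to 250.0 lb; versus the stated basis of 250.0 lb — gaps are rounding artifacts).
Total batch = Σ batch = 273.1 lb; Σ batch·LOI gives LOI loss = 23.11 lb; as yield: glass ÷ batch → 91.54%.

Batch per 250.0 lb frit:
  Calcined alumina: 64.85 lb
  Orthoboric acid: 17.89 lb
  Spodumene: 50.67 lb
  SrCO3: 17.82 lb
  Petalite: 85.38 lb
  Witherite: 36.49 lb
Total batch = 273.1 lb; LOI loss = 23.11 lb; yield = 91.54%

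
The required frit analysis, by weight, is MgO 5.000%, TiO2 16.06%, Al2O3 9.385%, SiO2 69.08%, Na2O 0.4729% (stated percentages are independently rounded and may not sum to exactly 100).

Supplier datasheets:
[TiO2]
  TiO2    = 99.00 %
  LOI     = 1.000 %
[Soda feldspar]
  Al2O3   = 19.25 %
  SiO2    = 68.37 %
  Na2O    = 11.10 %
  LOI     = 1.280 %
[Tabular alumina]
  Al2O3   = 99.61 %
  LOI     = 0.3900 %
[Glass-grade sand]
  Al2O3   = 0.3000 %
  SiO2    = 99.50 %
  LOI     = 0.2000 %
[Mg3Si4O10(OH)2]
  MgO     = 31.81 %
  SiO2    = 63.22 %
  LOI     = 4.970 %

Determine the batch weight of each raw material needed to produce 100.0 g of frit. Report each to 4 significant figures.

All arithmetic holds full float precision at all times. The intermediate values appear, with 4-significant-figure rounding, between the steps. Every reported figure is rounded a single time — the derived quantities (the totals, glass mass, LOI, yield, five oxide percentages) are computed from the weighed amounts at 100.0 g of glass in full precision, exactly as printed in question or answer.
Oxide mass targets, per 100.0 g frit:
  MgO: 5.000% × 100.0 = 5.000 g
  TiO2: 16.06% × 100.0 = 16.06 g
  Al2O3: 9.385% × 100.0 = 9.385 g
  SiO2: 69.08% × 100.0 = 69.08 g
  Na2O: 0.4729% × 100.0 = 0.4729 g
Checking each oxide sum per the reported batch figures, under the basis named above (delivered sums recover each target net of answer rounding effects):
  MgO: 15.72·0.3181 = 5.001 g (target 5.000 g)
  TiO2: 16.22·0.9900 = 16.06 g (target 16.06 g)
  Al2O3: 4.260·0.1925 + 8.428·0.9961 + 56.51·0.003000 = 9.385 g (target 9.385 g)
  SiO2: 4.260·0.6837 + 56.51·0.9950 + 15.72·0.6322 = 69.08 g (target 69.08 g)
  Na2O: 4.260·0.1110 = 0.4729 g (target 0.4729 g)
Auditing the glass mass value: whole batch net of LOI = 99.99 g (oxide target masses add up to 100.0 g; with the basis standing at 100.0 g — gaps are rounding artifacts).
Summing the batch: Σ batch = 101.1 g; LOI loss = Σ batch·LOI = 1.144 g; yield, glass over the total, = 98.87%.

Batch per 100.0 g frit:
  TiO2: 16.22 g
  Soda feldspar: 4.260 g
  Tabular alumina: 8.428 g
  Glass-grade sand: 56.51 g
  Mg3Si4O10(OH)2: 15.72 g
Total batch = 101.1 g; LOI loss = 1.144 g; yield = 98.87%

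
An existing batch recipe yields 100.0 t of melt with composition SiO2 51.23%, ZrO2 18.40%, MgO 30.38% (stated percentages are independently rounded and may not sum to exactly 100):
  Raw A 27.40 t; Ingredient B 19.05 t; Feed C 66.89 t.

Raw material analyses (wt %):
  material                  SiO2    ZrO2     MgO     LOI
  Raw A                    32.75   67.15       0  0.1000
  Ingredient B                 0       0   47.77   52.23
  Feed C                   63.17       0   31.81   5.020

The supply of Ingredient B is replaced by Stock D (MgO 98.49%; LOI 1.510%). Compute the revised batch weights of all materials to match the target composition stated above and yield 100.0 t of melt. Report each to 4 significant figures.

Revised batch per 100.0 t melt:
  Raw A: 27.40 t
  Stock D: 9.241 t
  Feed C: 66.89 t
Total batch = 103.5 t; LOI loss = 3.525 t

Each numeric step keeps exact precision throughout. The intermediate values are displayed with 4-significant-figure rounding alongside each step. Each reported value is rounded exactly once — all derived quantities are carried from the batch weights for 100.0 t of glass at full precision (LOI, yield, the totals, glass mass, three oxide percentages), as set out in the question or the answer.
Target masses of each oxide per 100.0 t melt:
  SiO2: 51.23% × 100.0 = 51.23 t
  ZrO2: 18.40% × 100.0 = 18.40 t
  MgO: 30.38% × 100.0 = 30.38 t
Verifying the oxide balance on the weights just shown, per the basis as stated (oxide sums agree with the targets up to rounding of the answer):
  SiO2: 27.40·0.3275 + 66.89·0.6317 = 51.23 t (target 51.23 t)
  ZrO2: 27.40·0.6715 = 18.40 t (target 18.40 t)
  MgO: 9.241·0.9849 + 66.89·0.3181 = 30.38 t (target 30.38 t)
Glass mass check: total batch − LOI = 100.0 t (oxide target masses add up to 100.0 t; basis as stated: 100.0 t — rounding explains the deltas).
Batch total: Σ batch = 103.5 t; loss to ignition Σ batch·LOI = 3.525 t; yield, glass over the total, = 96.60%.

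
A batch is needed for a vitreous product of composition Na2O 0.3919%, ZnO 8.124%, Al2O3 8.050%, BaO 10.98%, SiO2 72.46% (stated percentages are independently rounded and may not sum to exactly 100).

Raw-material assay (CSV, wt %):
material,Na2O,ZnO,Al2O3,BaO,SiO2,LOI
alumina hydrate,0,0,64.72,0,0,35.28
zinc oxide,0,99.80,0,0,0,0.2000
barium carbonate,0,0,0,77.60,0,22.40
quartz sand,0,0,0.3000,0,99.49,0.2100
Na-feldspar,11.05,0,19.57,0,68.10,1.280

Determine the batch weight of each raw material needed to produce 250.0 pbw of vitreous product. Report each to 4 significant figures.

The intermediate values appear rounded to four significant digits between the steps. Every computation holds exact precision at all times; each reported figure is rounded a single time. The derived quantities, which include net glass mass, five oxide percentages, the totals, yield, LOI, are re-derived at exact precision, precisely as stated by either problem or answer, starting from the weights on 250.0 pbw of glass.
Oxide mass targets, per 250.0 pbw vitreous product:
  Na2O: 0.3919% × 250.0 = 0.9798 pbw
  ZnO: 8.124% × 250.0 = 20.31 pbw
  Al2O3: 8.050% × 250.0 = 20.13 pbw
  BaO: 10.98% × 250.0 = 27.45 pbw
  SiO2: 72.46% × 250.0 = 181.2 pbw
Sums-versus-targets review given the weights on record, under the basis named above (every target is met by its sum modulo rounding of the values):
  Na2O: 8.867·0.1105 = 0.9798 pbw (target 0.9798 pbw)
  ZnO: 20.35·0.9980 = 20.31 pbw (target 20.31 pbw)
  Al2O3: 27.60·0.6472 + 176.0·0.003000 + 8.867·0.1957 = 20.13 pbw (target 20.13 pbw)
  BaO: 35.37·0.7760 = 27.45 pbw (target 27.45 pbw)
  SiO2: 176.0·0.9949 + 8.867·0.6810 = 181.1 pbw (target 181.2 pbw)
Consistency of the glass mass: batch Σ − ignition loss = 250.0 pbw (oxide target masses add up to 250.0 pbw; basis as stated: 250.0 pbw — a pure rounding effect).
Summing the batch: Σ batch = 268.2 pbw; loss to ignition Σ batch·LOI = 18.18 pbw; yield: glass divided by total = 93.22%.

Batch per 250.0 pbw vitreous product:
  alumina hydrate: 27.60 pbw
  zinc oxide: 20.35 pbw
  barium carbonate: 35.37 pbw
  quartz sand: 176.0 pbw
  Na-feldspar: 8.867 pbw
Total batch = 268.2 pbw; LOI loss = 18.18 pbw; yield = 93.22%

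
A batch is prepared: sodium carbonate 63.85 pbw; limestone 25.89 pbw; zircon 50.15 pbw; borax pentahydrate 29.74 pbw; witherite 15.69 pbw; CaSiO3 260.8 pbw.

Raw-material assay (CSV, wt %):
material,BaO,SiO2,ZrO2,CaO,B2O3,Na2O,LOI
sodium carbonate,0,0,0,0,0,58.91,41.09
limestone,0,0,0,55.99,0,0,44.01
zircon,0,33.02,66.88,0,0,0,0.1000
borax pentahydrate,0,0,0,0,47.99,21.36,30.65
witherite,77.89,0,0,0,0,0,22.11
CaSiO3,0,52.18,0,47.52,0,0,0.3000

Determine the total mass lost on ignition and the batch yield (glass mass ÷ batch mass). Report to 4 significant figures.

The whole derivation carries exact precision in every operation. Mid-chain values are printed rounded to four significant figures when written out. Every reported number carries a single rounding. The derived quantities, including glass mass, six oxide percentages, LOI, the yield, totals, are rebuilt using the weight values at 395.1 pbw of glass at full precision as they appear in problem or answer.
Each material's LOI contribution:
  sodium carbonate: 63.85 × 0.4109 = 26.24 pbw
  limestone: 25.89 × 0.4401 = 11.39 pbw
  zircon: 50.15 × 0.001000 = 0.05015 pbw
  borax pentahydrate: 29.74 × 0.3065 = 9.115 pbw
  witherite: 15.69 × 0.2211 = 3.469 pbw
  CaSiO3: 260.8 × 0.003000 = 0.7824 pbw
Total LOI = 51.05 pbw
Glass = batch − LOI = 446.1 − 51.05 = 395.1 pbw

LOI loss = 51.05 pbw; glass = 395.1 pbw; yield = 88.56%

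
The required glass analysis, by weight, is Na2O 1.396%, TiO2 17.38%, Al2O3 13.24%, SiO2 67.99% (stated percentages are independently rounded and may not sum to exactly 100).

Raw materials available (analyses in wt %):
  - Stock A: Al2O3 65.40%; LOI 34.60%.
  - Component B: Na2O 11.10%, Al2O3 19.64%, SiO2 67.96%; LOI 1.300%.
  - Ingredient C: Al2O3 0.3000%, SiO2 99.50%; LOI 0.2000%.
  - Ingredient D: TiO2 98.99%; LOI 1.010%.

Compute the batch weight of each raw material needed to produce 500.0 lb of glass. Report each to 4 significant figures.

Each numeric step holds full float precision throughout — intermediates are displayed, rounded to four significant figures, when written out. Each reported value takes just one rounding; derived quantities, including the totals, glass mass, the four compositions, LOI, the yield, are recomputed from the weighed amounts on 500.0 lb of glass at exact precision, precisely as stated by either problem or answer.
Oxide mass targets, per 500.0 lb glass:
  Na2O: 1.396% × 500.0 = 6.980 lb
  TiO2: 17.38% × 500.0 = 86.90 lb
  Al2O3: 13.24% × 500.0 = 66.20 lb
  SiO2: 67.99% × 500.0 = 340.0 lb
A balance pass over the oxides, using the reported weights, against the basis in use (delivered sums recover each target modulo rounding of the values):
  Na2O: 62.88·0.1110 = 6.980 lb (target 6.980 lb)
  TiO2: 87.79·0.9899 = 86.90 lb (target 86.90 lb)
  Al2O3: 80.97·0.6540 + 62.88·0.1964 + 298.7·0.003000 = 66.20 lb (target 66.20 lb)
  SiO2: 62.88·0.6796 + 298.7·0.9950 = 339.9 lb (target 340.0 lb)
Glass mass check: the batch minus its LOI: 500.0 lb (summing oxide targets gives 500.0 lb; basis as stated: 500.0 lb — gaps are rounding artifacts).
Batch grand total — Σ batch = 530.3 lb; the LOI term Σ batch·LOI equals 30.32 lb; yield = glass ÷ total batch = 94.28%.

Batch per 500.0 lb glass:
  Stock A: 80.97 lb
  Component B: 62.88 lb
  Ingredient C: 298.7 lb
  Ingredient D: 87.79 lb
Total batch = 530.3 lb; LOI loss = 30.32 lb; yield = 94.28%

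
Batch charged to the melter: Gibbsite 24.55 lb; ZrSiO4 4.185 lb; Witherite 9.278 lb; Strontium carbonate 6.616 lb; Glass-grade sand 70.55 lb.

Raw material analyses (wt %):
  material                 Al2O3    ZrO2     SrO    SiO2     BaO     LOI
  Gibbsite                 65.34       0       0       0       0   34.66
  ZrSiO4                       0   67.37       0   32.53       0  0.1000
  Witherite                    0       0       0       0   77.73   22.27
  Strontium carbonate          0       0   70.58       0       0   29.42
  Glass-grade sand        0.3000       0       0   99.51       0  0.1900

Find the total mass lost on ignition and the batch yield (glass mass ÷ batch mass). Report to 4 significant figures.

The whole derivation runs at exact precision through every step; in-progress results are printed (rounded to four significant figures) when written out. Each reported number is rounded only once. All derived quantities, including net glass mass, totals, ignition loss, yield, five oxide percentages, are carried starting from the weights for 102.5 lb of glass in exact precision, as quoted within either problem or answer.
Per-material ignition loss:
  Gibbsite: 24.55 × 0.3466 = 8.509 lb
  ZrSiO4: 4.185 × 0.001000 = 0.004185 lb
  Witherite: 9.278 × 0.2227 = 2.066 lb
  Strontium carbonate: 6.616 × 0.2942 = 1.946 lb
  Glass-grade sand: 70.55 × 0.001900 = 0.1340 lb
Total LOI = 12.66 lb
Glass = batch − LOI = 115.2 − 12.66 = 102.5 lb

LOI loss = 12.66 lb; glass = 102.5 lb; yield = 89.01%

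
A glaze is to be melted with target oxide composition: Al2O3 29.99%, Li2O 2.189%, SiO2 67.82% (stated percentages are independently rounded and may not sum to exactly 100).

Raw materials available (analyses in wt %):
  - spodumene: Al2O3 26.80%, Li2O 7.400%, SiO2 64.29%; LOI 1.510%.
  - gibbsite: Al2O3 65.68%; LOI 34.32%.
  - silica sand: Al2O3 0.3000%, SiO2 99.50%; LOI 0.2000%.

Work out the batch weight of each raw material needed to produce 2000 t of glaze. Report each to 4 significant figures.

Every computation maintains exact precision at all times; in-progress results are displayed (rounded to 4 significant digits) between the steps; each reported value is rounded exactly once — all derived quantities, which include net glass mass, three oxide percentages, LOI, totals, yield, are computed at full precision, as written in the problem or the answer, using the weight values for 2000 t of glass.
Oxide-by-oxide targets in 2000 t glaze:
  Al2O3: 29.99% × 2000 = 599.8 t
  Li2O: 2.189% × 2000 = 43.78 t
  SiO2: 67.82% × 2000 = 1356 t
Checking each oxide sum using the reported weights, on the stated basis (sum by sum, the targets are met within answer rounding):
  Al2O3: 591.6·0.2680 + 667.3·0.6568 + 981.0·0.003000 = 599.8 t (target 599.8 t)
  Li2O: 591.6·0.07400 = 43.78 t (target 43.78 t)
  SiO2: 591.6·0.6429 + 981.0·0.9950 = 1356 t (target 1356 t)
Glass mass check: batch Σ − ignition loss = 2000 t (oxide target masses add up to 2000 t; the stated basis being 2000 t — any gap is answer rounding).
Whole-batch sum: Σ batch = 2240 t; LOI loss = Σ batch·LOI = 239.9 t; glass ÷ batch gives a yield of 89.29%.

Batch per 2000 t glaze:
  spodumene: 591.6 t
  gibbsite: 667.3 t
  silica sand: 981.0 t
Total batch = 2240 t; LOI loss = 239.9 t; yield = 89.29%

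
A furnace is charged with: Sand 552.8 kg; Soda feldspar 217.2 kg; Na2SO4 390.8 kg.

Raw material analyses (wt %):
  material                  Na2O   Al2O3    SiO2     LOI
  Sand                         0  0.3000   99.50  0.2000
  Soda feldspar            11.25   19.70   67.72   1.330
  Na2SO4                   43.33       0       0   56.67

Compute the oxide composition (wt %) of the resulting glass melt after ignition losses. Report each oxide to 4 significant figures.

Mid-chain values appear with 4-significant-figure rounding across the worked steps; each numeric step holds full float precision through the solve; each reported number sees exactly one rounding; derived quantities, which include LOI, three oxide percentages, the yield, glass mass, totals, are computed at exact precision, as they appear in the problem or the answer, from the batch weights at 935.3 kg of glass.
Oxide-by-oxide delivered mass:
  Na2O: 217.2·0.1125 + 390.8·0.4333 = 193.8 kg
  Al2O3: 552.8·0.003000 + 217.2·0.1970 = 44.45 kg
  SiO2: 552.8·0.9950 + 217.2·0.6772 = 697.1 kg
LOI: 552.8·0.002000 + 217.2·0.01330 + 390.8·0.5667 = 225.5 kg
Net of LOI, the glass mass = 1161 − 225.5 = 935.3 kg (equal to the oxide-mass sum)
each oxide over glass, ×100, is wt %

Glass mass = 935.3 kg (batch 1161 − LOI 225.5).
Composition: Na2O 20.72%, Al2O3 4.752%, SiO2 74.53%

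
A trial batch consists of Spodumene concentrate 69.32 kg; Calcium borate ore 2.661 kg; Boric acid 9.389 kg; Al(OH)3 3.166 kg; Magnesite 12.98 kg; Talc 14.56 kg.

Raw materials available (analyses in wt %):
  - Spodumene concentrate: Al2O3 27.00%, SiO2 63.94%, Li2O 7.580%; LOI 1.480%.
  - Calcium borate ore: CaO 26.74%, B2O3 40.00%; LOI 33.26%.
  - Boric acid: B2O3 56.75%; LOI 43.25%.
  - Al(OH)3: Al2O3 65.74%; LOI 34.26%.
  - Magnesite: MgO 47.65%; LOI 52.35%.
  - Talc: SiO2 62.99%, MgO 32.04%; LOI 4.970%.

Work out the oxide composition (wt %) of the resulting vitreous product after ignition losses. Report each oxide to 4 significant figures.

Glass mass = 97.50 kg (batch 112.1 − LOI 14.58).
Composition: Al2O3 21.33%, CaO 0.7298%, SiO2 54.87%, MgO 11.13%, B2O3 6.557%, Li2O 5.389%

Every computation keeps full float precision at all times. Working values are printed (rounded to four significant figures) in the printout; each reported figure is rounded exactly once. All derived quantities (glass mass, LOI, six oxide percentages, yield, totals) are rebuilt from the weighed amounts per 97.50 kg of glass in full float precision, as set out in problem or answer.
What the batch supplies per oxide:
  Al2O3: 69.32·0.2700 + 3.166·0.6574 = 20.80 kg
  CaO: 2.661·0.2674 = 0.7116 kg
  SiO2: 69.32·0.6394 + 14.56·0.6299 = 53.49 kg
  MgO: 12.98·0.4765 + 14.56·0.3204 = 10.85 kg
  B2O3: 2.661·0.4000 + 9.389·0.5675 = 6.393 kg
  Li2O: 69.32·0.07580 = 5.254 kg
LOI: 69.32·0.01480 + 2.661·0.3326 + 9.389·0.4325 + 3.166·0.3426 + 12.98·0.5235 + 14.56·0.04970 = 14.58 kg
The glass mass, total less LOI, = 112.1 − 14.58 = 97.50 kg (equal to the oxide-mass sum)
wt %: oxide over glass, times 100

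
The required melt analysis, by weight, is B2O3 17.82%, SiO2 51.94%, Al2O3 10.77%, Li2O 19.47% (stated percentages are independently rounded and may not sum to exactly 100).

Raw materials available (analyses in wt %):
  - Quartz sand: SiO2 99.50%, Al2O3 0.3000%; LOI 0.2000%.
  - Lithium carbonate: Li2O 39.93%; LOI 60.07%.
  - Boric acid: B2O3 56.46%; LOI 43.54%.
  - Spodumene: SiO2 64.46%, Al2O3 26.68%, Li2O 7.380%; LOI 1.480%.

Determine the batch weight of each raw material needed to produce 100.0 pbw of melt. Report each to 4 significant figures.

The whole derivation keeps full precision in all steps — values along the way are printed (rounded to 4 significant figures) when written out. Exactly one rounding is applied to each reported result — all derived quantities are re-derived using the weight values for 100.0 pbw of glass at exact precision (yield, LOI, the totals, the four compositions, glass mass), exactly as printed in either problem or answer.
The oxide mass targets at 100.0 pbw melt:
  B2O3: 17.82% × 100.0 = 17.82 pbw
  SiO2: 51.94% × 100.0 = 51.94 pbw
  Al2O3: 10.77% × 100.0 = 10.77 pbw
  Li2O: 19.47% × 100.0 = 19.47 pbw
Per-oxide balance check per the reported batch figures, under the basis named above (sums match the target masses within answer rounding):
  B2O3: 31.56·0.5646 = 17.82 pbw (target 17.82 pbw)
  SiO2: 26.24·0.9950 + 40.07·0.6446 = 51.94 pbw (target 51.94 pbw)
  Al2O3: 26.24·0.003000 + 40.07·0.2668 = 10.77 pbw (target 10.77 pbw)
  Li2O: 41.35·0.3993 + 40.07·0.07380 = 19.47 pbw (target 19.47 pbw)
Glass-mass bookkeeping: batch total minus LOI = 99.99 pbw (the targets, summed, come to 100.0 pbw; with the basis standing at 100.0 pbw — deltas are rounding alone).
Adding the batch up: Σ batch = 139.2 pbw; Σ batch·LOI gives LOI loss = 39.23 pbw; yield: glass divided by total = 71.82%.

Batch per 100.0 pbw melt:
  Quartz sand: 26.24 pbw
  Lithium carbonate: 41.35 pbw
  Boric acid: 31.56 pbw
  Spodumene: 40.07 pbw
Total batch = 139.2 pbw; LOI loss = 39.23 pbw; yield = 71.82%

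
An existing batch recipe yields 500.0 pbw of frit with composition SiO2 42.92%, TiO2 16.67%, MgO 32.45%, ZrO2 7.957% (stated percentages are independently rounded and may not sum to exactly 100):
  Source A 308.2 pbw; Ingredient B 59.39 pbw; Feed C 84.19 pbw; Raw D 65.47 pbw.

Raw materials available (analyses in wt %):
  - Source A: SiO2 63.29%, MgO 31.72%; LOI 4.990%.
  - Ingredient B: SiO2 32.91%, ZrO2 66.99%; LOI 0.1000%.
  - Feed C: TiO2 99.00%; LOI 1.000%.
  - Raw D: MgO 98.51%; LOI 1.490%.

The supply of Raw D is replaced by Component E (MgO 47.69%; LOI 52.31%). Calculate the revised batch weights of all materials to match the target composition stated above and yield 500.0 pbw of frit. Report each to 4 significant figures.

Revised batch per 500.0 pbw frit:
  Source A: 308.2 pbw
  Ingredient B: 59.39 pbw
  Feed C: 84.19 pbw
  Component E: 135.2 pbw
Total batch = 587.0 pbw; LOI loss = 87.00 pbw

The whole derivation runs at full precision end to end — mid-chain values appear (rounded to four significant figures) in the printout — each reported result is rounded once only. The derived quantities, which include the yield, LOI, totals, four oxide percentages, glass mass, are recomputed at full precision, exactly as shown in question or answer, starting from the weights for 500.0 pbw of glass.
Target oxide masses per 500.0 pbw frit:
  SiO2: 42.92% × 500.0 = 214.6 pbw
  TiO2: 16.67% × 500.0 = 83.35 pbw
  MgO: 32.45% × 500.0 = 162.3 pbw
  ZrO2: 7.957% × 500.0 = 39.78 pbw
Checking each oxide sum working from each reported weight, for the quoted basis mass (sum by sum, the targets are met exact up to rounding of places):
  SiO2: 308.2·0.6329 + 59.39·0.3291 = 214.6 pbw (target 214.6 pbw)
  TiO2: 84.19·0.9900 = 83.35 pbw (target 83.35 pbw)
  MgO: 308.2·0.3172 + 135.2·0.4769 = 162.2 pbw (target 162.3 pbw)
  ZrO2: 59.39·0.6699 = 39.79 pbw (target 39.78 pbw)
Auditing the glass mass value: whole batch net of LOI = 500.0 pbw (targets for the oxides total 500.0 pbw; versus the stated basis of 500.0 pbw — gaps are rounding artifacts).
Adding the batch up: Σ batch = 587.0 pbw; LOI loss = Σ batch·LOI = 87.00 pbw; glass ÷ batch gives a yield of 85.18%.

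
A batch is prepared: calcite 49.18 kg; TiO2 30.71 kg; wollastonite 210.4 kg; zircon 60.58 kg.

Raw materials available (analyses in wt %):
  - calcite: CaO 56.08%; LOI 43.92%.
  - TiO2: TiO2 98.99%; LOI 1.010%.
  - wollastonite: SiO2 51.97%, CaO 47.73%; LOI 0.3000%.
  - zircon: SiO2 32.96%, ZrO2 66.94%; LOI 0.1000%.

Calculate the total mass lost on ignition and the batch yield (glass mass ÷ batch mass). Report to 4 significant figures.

LOI loss = 22.60 kg; glass = 328.3 kg; yield = 93.56%

All arithmetic keeps full float precision at all times. Values along the way are shown, rounded to 4 significant digits, alongside each step; a single rounding produces each reported figure; derived quantities, including glass mass, LOI, totals, yield, the four compositions, are carried from the batch weights for 328.3 kg of glass in full precision exactly as printed in either problem or answer.
Ignition loss by material:
  calcite: 49.18 × 0.4392 = 21.60 kg
  TiO2: 30.71 × 0.01010 = 0.3102 kg
  wollastonite: 210.4 × 0.003000 = 0.6312 kg
  zircon: 60.58 × 0.001000 = 0.06058 kg
Total LOI = 22.60 kg
Glass = batch − LOI = 350.9 − 22.60 = 328.3 kg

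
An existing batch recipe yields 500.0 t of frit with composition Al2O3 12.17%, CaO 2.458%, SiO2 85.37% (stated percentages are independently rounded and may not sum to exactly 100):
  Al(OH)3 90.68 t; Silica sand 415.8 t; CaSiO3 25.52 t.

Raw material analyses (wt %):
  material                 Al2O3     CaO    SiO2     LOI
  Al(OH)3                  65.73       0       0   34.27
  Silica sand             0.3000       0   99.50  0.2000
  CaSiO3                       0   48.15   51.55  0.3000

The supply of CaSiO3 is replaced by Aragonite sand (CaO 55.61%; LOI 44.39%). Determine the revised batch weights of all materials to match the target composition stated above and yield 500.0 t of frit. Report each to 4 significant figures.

Revised batch per 500.0 t frit:
  Al(OH)3: 90.62 t
  Silica sand: 429.0 t
  Aragonite sand: 22.10 t
Total batch = 541.7 t; LOI loss = 41.72 t

Each numeric step carries full precision end to end. Mid-chain values are displayed, with 4-significant-digit rounding, between the steps — each reported value undergoes a single rounding — all derived quantities, which include ignition loss, the three compositions, the totals, net glass mass, yield, are carried in exact precision, as they appear in the problem or answer text, from the batch weights per 500.0 t of glass.
Target oxide masses per 500.0 t frit:
  Al2O3: 12.17% × 500.0 = 60.85 t
  CaO: 2.458% × 500.0 = 12.29 t
  SiO2: 85.37% × 500.0 = 426.8 t
Balance tally, oxide-wise, working from each reported weight, relative to the basis at hand (sum by sum, the targets are met given rounding of the digits):
  Al2O3: 90.62·0.6573 + 429.0·0.003000 = 60.85 t (target 60.85 t)
  CaO: 22.10·0.5561 = 12.29 t (target 12.29 t)
  SiO2: 429.0·0.9950 = 426.9 t (target 426.8 t)
Glass-mass closure: whole batch net of LOI = 500.0 t (per-oxide target masses sum to 500.0 t; against the stated basis, 500.0 t — rounding explains the deltas).
Summing the batch: Σ batch = 541.7 t; LOI loss = Σ batch·LOI = 41.72 t; yield = glass ÷ total batch = 92.30%.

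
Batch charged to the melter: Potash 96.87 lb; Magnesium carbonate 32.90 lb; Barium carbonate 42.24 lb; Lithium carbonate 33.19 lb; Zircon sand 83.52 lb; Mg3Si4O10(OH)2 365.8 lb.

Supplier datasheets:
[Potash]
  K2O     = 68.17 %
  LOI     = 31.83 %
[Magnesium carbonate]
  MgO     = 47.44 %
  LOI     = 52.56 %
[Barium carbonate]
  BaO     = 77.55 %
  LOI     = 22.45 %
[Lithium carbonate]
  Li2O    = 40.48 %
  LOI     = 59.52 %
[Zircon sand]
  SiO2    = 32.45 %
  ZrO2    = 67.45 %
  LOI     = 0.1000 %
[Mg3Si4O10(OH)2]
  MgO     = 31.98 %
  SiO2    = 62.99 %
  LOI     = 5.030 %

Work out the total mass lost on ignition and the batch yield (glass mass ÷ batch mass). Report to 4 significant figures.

LOI loss = 95.85 lb; glass = 558.7 lb; yield = 85.36%

Values along the way are displayed (rounded to four significant digits) in the working. All internal work carries full precision from first step to last; each reported figure is rounded a single time — the derived quantities, which include glass mass, LOI, the totals, six oxide percentages, yield, are re-derived in full precision, as quoted within the problem or answer text, from the weighed amounts for 558.7 lb of glass.
LOI of each material in turn:
  Potash: 96.87 × 0.3183 = 30.83 lb
  Magnesium carbonate: 32.90 × 0.5256 = 17.29 lb
  Barium carbonate: 42.24 × 0.2245 = 9.483 lb
  Lithium carbonate: 33.19 × 0.5952 = 19.75 lb
  Zircon sand: 83.52 × 0.001000 = 0.08352 lb
  Mg3Si4O10(OH)2: 365.8 × 0.05030 = 18.40 lb
Total LOI = 95.85 lb
Glass = batch − LOI = 654.5 − 95.85 = 558.7 lb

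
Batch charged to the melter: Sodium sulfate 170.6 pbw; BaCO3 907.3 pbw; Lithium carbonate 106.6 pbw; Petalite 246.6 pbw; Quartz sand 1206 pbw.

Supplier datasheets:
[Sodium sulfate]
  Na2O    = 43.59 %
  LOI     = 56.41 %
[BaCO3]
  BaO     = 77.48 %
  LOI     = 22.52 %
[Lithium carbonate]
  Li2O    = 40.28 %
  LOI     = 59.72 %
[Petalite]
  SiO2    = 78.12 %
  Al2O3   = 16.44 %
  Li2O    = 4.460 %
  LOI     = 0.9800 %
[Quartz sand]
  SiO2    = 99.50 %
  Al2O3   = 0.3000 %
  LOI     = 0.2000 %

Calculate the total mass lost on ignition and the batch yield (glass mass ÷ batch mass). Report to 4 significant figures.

LOI loss = 369.0 pbw; glass = 2268 pbw; yield = 86.01%

The intermediate values are displayed, rounded to four significant figures, in the printout; every computation carries full float precision at every stage. Exactly one rounding goes into every reported number; derived quantities are carried in exact precision (ignition loss, net glass mass, five oxide percentages, the totals, the yield) starting from the weights for 2268 pbw of glass as given in problem or answer.
Ignition loss by material:
  Sodium sulfate: 170.6 × 0.5641 = 96.24 pbw
  BaCO3: 907.3 × 0.2252 = 204.3 pbw
  Lithium carbonate: 106.6 × 0.5972 = 63.66 pbw
  Petalite: 246.6 × 0.009800 = 2.417 pbw
  Quartz sand: 1206 × 0.002000 = 2.412 pbw
Total LOI = 369.0 pbw
Glass = batch − LOI = 2637 − 369.0 = 2268 pbw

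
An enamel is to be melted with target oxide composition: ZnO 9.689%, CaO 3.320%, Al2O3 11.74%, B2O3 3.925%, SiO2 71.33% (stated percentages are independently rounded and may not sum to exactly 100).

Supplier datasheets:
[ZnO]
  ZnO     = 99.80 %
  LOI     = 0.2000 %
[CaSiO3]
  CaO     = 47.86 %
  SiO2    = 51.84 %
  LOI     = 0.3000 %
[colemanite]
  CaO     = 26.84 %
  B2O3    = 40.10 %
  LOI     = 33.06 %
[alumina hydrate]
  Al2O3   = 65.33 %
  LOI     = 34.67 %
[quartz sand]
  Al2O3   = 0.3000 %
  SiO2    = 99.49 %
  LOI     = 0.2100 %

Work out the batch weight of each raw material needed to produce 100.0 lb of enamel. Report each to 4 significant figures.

Batch per 100.0 lb enamel:
  ZnO: 9.708 lb
  CaSiO3: 1.448 lb
  colemanite: 9.788 lb
  alumina hydrate: 17.64 lb
  quartz sand: 70.94 lb
Total batch = 109.5 lb; LOI loss = 9.524 lb; yield = 91.30%

The whole derivation carries exact precision at each step — values along the way are displayed (rounded to 4 significant figures) in the printout; a single rounding finalizes every reported value; derived quantities, which include the yield, glass mass, five oxide percentages, totals, ignition loss, are re-derived in full float precision, as written in the question or the answer, starting from the weights per 100.0 lb of glass.
Target masses of each oxide per 100.0 lb enamel:
  ZnO: 9.689% × 100.0 = 9.689 lb
  CaO: 3.320% × 100.0 = 3.320 lb
  Al2O3: 11.74% × 100.0 = 11.74 lb
  B2O3: 3.925% × 100.0 = 3.925 lb
  SiO2: 71.33% × 100.0 = 71.33 lb
Balance tally, oxide-wise, applying the batch weights above, versus the basis set out (sums match the target masses inside rounding margins):
  ZnO: 9.708·0.9980 = 9.689 lb (target 9.689 lb)
  CaO: 1.448·0.4786 + 9.788·0.2684 = 3.320 lb (target 3.320 lb)
  Al2O3: 17.64·0.6533 + 70.94·0.003000 = 11.74 lb (target 11.74 lb)
  B2O3: 9.788·0.4010 = 3.925 lb (target 3.925 lb)
  SiO2: 1.448·0.5184 + 70.94·0.9949 = 71.33 lb (target 71.33 lb)
Mass balance on the glass: total charge less LOI = 100.0 lb (the Σ of target masses is 100.0 lb; versus the stated basis of 100.0 lb — a pure rounding effect).
Summing the batch: Σ batch = 109.5 lb; Σ batch·LOI gives LOI loss = 9.524 lb; yield = glass ÷ total batch = 91.30%.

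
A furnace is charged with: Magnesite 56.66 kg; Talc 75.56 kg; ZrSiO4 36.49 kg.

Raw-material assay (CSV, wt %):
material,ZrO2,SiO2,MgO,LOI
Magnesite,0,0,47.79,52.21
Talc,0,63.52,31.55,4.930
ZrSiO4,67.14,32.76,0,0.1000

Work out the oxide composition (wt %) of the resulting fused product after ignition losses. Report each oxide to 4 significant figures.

Glass mass = 135.4 kg (batch 168.7 − LOI 33.34).
Composition: ZrO2 18.10%, SiO2 44.29%, MgO 37.61%

Each numeric step carries exact precision at all times — the intermediate values are printed with 4-significant-digit rounding as written — each reported figure sees exactly one rounding. The derived quantities (ignition loss, the three compositions, the yield, net glass mass, the totals) are rebuilt from the batch weights on 135.4 kg of glass at full precision, precisely as stated by question or answer.
What the batch supplies per oxide:
  ZrO2: 36.49·0.6714 = 24.50 kg
  SiO2: 75.56·0.6352 + 36.49·0.3276 = 59.95 kg
  MgO: 56.66·0.4779 + 75.56·0.3155 = 50.92 kg
LOI: 56.66·0.5221 + 75.56·0.04930 + 36.49·0.001000 = 33.34 kg
The glass mass, total less LOI, = 168.7 − 33.34 = 135.4 kg (= Σ oxide masses)
percent by weight: oxide/glass ×100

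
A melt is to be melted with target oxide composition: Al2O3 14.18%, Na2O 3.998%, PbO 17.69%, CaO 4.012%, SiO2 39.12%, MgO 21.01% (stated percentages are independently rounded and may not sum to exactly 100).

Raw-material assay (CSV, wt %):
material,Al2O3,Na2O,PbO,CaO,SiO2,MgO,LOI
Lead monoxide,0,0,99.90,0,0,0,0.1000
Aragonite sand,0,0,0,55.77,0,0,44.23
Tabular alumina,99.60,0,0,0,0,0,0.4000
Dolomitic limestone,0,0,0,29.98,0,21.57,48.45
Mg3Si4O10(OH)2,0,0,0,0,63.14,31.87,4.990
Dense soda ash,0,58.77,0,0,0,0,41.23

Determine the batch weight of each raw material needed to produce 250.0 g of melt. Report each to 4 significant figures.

Batch per 250.0 g melt:
  Lead monoxide: 44.27 g
  Aragonite sand: 10.11 g
  Tabular alumina: 35.59 g
  Dolomitic limestone: 14.65 g
  Mg3Si4O10(OH)2: 154.9 g
  Dense soda ash: 17.01 g
Total batch = 276.5 g; LOI loss = 26.50 g; yield = 90.42%

Exact precision is maintained at all times — values along the way are shown (rounded to four significant digits) between the steps. Every reported result takes a single rounding; the derived quantities (six oxide percentages, totals, glass mass, LOI, yield) are re-derived from the batch weights per 250.0 g of glass in full float precision precisely as stated by either problem or answer.
Target masses of each oxide per 250.0 g melt:
  Al2O3: 14.18% × 250.0 = 35.45 g
  Na2O: 3.998% × 250.0 = 9.995 g
  PbO: 17.69% × 250.0 = 44.22 g
  CaO: 4.012% × 250.0 = 10.03 g
  SiO2: 39.12% × 250.0 = 97.80 g
  MgO: 21.01% × 250.0 = 52.52 g
Checking each oxide sum per the reported batch figures, versus the basis set out (summed amounts equal target values up to rounding of the answer):
  Al2O3: 35.59·0.9960 = 35.45 g (target 35.45 g)
  Na2O: 17.01·0.5877 = 9.997 g (target 9.995 g)
  PbO: 44.27·0.9990 = 44.23 g (target 44.22 g)
  CaO: 10.11·0.5577 + 14.65·0.2998 = 10.03 g (target 10.03 g)
  SiO2: 154.9·0.6314 = 97.80 g (target 97.80 g)
  MgO: 14.65·0.2157 + 154.9·0.3187 = 52.53 g (target 52.52 g)
Mass balance on the glass: batch Σ − ignition loss = 250.0 g (oxide target masses add up to 250.0 g; the stated basis being 250.0 g — deltas are rounding alone).
Batch total: Σ batch = 276.5 g; LOI removed, Σ of batch·LOI: 26.50 g; yield, glass over the total, = 90.42%.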